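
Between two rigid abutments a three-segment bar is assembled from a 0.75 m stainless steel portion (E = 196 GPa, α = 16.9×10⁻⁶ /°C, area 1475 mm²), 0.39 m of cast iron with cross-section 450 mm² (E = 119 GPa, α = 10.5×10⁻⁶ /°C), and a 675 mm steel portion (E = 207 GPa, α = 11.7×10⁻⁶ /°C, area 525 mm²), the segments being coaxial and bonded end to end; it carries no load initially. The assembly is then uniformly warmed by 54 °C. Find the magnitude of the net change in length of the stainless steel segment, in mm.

Free thermal expansion of the whole bar: Σ αᵢΔT Lᵢ = 16.9×10⁻⁶×54×750 + 10.5×10⁻⁶×54×390 + 11.7×10⁻⁶×54×675 = 1.332 mm.
The rigid supports impose zero overall length change; the single axial force P common to all segments must satisfy P Σ Lᵢ/(AᵢEᵢ) = δ_free.
Σ Lᵢ/(AᵢEᵢ) = 750/(1475×196×10³) + 390/(450×119×10³) + 675/(525×207×10³) = 1.609×10⁻⁵ mm/N.
Hence P = δ_free / Σ(L/AE) = 1.332/1.609×10⁻⁵ = 82.8 kN (compressive).
For the stainless steel segment, free thermal change = 16.9×10⁻⁶×54×750 = 0.6844 mm and elastic change from P = 82800×750/(1475×196×10³) = 0.2148 mm; these oppose, so the net change is 0.47 mm (segment lengthens).

|ΔL| ≈ 0.47 mm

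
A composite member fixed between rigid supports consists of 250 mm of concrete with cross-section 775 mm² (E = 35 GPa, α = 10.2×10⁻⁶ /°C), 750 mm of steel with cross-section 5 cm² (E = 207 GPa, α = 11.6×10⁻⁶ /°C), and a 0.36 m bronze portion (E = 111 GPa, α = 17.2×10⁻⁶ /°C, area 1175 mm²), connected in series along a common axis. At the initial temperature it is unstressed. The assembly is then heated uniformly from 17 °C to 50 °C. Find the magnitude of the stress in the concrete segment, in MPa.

σ ≈ 38.6 MPa (compressive)

Free thermal expansion of the whole bar: Σ αᵢΔT Lᵢ = 10.2×10⁻⁶×33×250 + 11.6×10⁻⁶×33×750 + 17.2×10⁻⁶×33×360 = 0.5756 mm.
The walls prevent any net length change, so an axial force P (same in every segment) develops. Compatibility: P · Σ Lᵢ/(AᵢEᵢ) = δ_free.
The series flexibility is Σ Lᵢ/(AᵢEᵢ) = 250/(775×35×10³) + 750/(500×207×10³) + 360/(1175×111×10³) = 1.922×10⁻⁵ mm/N.
P = 0.5756 / 1.922×10⁻⁵ = 29940 N = 29.94 kN, compressive.
σ_{concrete} = P / A = 29940 / 775 = 38.64 MPa.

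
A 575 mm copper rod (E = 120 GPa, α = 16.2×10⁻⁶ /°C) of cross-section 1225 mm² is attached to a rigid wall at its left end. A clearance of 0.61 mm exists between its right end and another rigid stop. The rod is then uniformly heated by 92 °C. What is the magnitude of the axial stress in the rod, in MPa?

Unrestrained expansion: δ_free = αΔT L = 16.2×10⁻⁶ × 92 × 575 = 0.857 mm.
The gap closes (δ_free > 0.61 mm) and the wall then resists a further 0.857 − 0.61 = 0.247 mm of expansion.
That suppressed elongation corresponds to σ = E·Δ/L = 120×10³ × 0.247/575 = 51.54 MPa.

σ ≈ 51.5 MPa (compressive)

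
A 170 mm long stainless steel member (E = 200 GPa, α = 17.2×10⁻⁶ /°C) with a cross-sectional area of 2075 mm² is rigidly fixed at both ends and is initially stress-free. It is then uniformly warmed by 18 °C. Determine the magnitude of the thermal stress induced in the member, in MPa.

σ ≈ 61.9 MPa (compressive)

The supports are rigid, so the total axial strain is zero. The restrained thermal strain is ε = αΔT = 17.2×10⁻⁶ × 18 = 309.6×10⁻⁶.
Hence σ = E·αΔT = 200×10³ × 309.6×10⁻⁶ = 61.92 MPa, compressive.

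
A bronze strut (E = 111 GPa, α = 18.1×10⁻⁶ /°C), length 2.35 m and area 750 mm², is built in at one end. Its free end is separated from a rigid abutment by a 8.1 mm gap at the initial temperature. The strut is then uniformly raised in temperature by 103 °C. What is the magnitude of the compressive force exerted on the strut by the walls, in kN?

Free thermal elongation = αΔT L = 18.1×10⁻⁶ × 103 × 2350 = 4.381 mm.
This is smaller than the 8.1 mm clearance, so the strut expands freely without reaching the stop — the stress is zero.

P ≈ 0 kN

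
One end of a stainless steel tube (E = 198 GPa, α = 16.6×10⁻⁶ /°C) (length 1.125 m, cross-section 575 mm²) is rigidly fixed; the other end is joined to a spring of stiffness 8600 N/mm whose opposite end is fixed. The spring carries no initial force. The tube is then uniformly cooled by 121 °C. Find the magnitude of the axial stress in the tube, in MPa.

If the spring were absent the tube would shorten by αΔT L = 16.6×10⁻⁶ × 121 × 1125 = 2.26 mm.
Let P be the tensile force in the spring. The tube extends elastically by PL/(AE) and the spring stretches by P/k; together these equal δ_free.
P [ L/(AE) + 1/k ] = δ_free → P [ 1125/(575×198×10³) + 1/(8600) ] = 2.26.
P = 2.26 / 0.0001262 = 17910 N.
σ = P/A = 17910/575 = 31.15 MPa.

σ ≈ 31.1 MPa (tensile)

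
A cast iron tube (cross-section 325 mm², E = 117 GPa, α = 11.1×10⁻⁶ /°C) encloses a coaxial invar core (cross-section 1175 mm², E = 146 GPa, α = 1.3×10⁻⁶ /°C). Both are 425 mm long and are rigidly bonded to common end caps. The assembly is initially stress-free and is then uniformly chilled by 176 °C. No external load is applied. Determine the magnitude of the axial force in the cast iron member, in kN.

P ≈ 53.7 kN (tensile in the cast iron)

The cast iron has the larger α, so on cooling it would change length more than the invar if both were free. The rigid plates force a common final length, so the cast iron is put into tension and the invar into compression, with equal and opposite forces P (no external load).
Setting the final lengths equal and cancelling L: (α₁ − α₂)ΔT = P/(A₁E₁) + P/(A₂E₂).
|α₁ − α₂|·ΔT = 9.8×10⁻⁶ × 176 = 0.001725.
1/(A₁E₁) + 1/(A₂E₂) = 1/(325×117×10³) + 1/(1175×146×10³) = 3.213×10⁻⁸ N⁻¹.
P = 0.001725 / 3.213×10⁻⁸ = 53690 N = 53.69 kN.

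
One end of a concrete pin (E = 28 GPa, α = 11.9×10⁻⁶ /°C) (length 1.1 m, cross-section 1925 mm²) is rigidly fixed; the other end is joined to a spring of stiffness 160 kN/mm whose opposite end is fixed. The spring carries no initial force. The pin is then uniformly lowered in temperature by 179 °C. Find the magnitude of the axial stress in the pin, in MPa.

The unrestrained thermal change is αΔT L = 11.9×10⁻⁶ × 179 × 1100 = 2.343 mm.
With a force P in the spring, the elastic change of the pin is PL/(AE) and that of the spring is P/k; compatibility requires their sum to equal δ_free.
So P = δ_free / [L/(AE) + 1/k] = 2.343 / [ 1100/(1925×28×10³) + 1/(160×10³) ].
P = 2.343 / 2.666×10⁻⁵ = 87890 N.
σ = P/A = 87890/1925 = 45.66 MPa.

σ ≈ 45.7 MPa (tensile)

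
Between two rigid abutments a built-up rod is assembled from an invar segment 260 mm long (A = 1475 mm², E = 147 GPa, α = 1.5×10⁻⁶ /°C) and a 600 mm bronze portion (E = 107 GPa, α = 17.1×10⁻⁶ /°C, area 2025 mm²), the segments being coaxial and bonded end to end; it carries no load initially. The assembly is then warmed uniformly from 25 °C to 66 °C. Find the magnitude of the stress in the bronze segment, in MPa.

If the supports were absent, the total length change would be Σ αᵢΔT Lᵢ = 1.5×10⁻⁶×41×260 + 17.1×10⁻⁶×41×600 = 0.4367 mm.
The walls prevent any net length change, so an axial force P (same in every segment) develops. Compatibility: P · Σ Lᵢ/(AᵢEᵢ) = δ_free.
The series flexibility is Σ Lᵢ/(AᵢEᵢ) = 260/(1475×147×10³) + 600/(2025×107×10³) = 3.968×10⁻⁶ mm/N.
P = 0.4367 / 3.968×10⁻⁶ = 110000 N = 110 kN, compressive.
σ_{bronze} = P / A = 110000 / 2025 = 54.34 MPa.

σ ≈ 54.3 MPa (compressive)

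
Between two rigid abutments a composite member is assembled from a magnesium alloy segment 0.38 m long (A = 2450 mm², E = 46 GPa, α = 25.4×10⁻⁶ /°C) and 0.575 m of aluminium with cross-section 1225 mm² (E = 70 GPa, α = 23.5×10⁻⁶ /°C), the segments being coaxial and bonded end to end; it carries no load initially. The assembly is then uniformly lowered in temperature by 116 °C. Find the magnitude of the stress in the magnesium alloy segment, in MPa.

With the walls removed the bar would change length by δ_free = Σ αᵢΔT Lᵢ = 25.4×10⁻⁶×116×380 + 23.5×10⁻⁶×116×575 = 2.687 mm.
Since the ends are fixed, an axial force P builds up, equal in every segment, with P · Σ Lᵢ/(AᵢEᵢ) = δ_free.
The series flexibility is Σ Lᵢ/(AᵢEᵢ) = 380/(2450×46×10³) + 575/(1225×70×10³) = 1.008×10⁻⁵ mm/N.
Hence P = δ_free / Σ(L/AE) = 2.687/1.008×10⁻⁵ = 266.6 kN (tensile).
σ_{magnesium alloy} = P / A = 266600 / 2450 = 108.8 MPa.

σ ≈ 109 MPa (tensile)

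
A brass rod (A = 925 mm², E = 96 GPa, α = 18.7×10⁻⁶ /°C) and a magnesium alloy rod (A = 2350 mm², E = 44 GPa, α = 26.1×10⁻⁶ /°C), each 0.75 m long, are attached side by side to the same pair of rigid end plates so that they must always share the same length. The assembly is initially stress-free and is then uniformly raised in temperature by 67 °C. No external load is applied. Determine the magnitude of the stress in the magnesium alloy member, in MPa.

σ ≈ 10.1 MPa (compressive)

The magnesium alloy has the larger α, so on heating it would change length more than the brass if both were free. The rigid plates force a common final length, so the magnesium alloy is put into compression and the brass into tension, with equal and opposite forces P (no external load).
Compatibility of the two members (thermal + elastic change equal): (α₁ − α₂)ΔT = P·[1/(A₁E₁) + 1/(A₂E₂)].
|α₁ − α₂|·ΔT = 7.4×10⁻⁶ × 67 = 0.0004958.
1/(A₁E₁) + 1/(A₂E₂) = 1/(925×96×10³) + 1/(2350×44×10³) = 2.093×10⁻⁸ N⁻¹.
P = 0.0004958 / 2.093×10⁻⁸ = 23690 N = 23.69 kN.
σ_{magnesium alloy} = P/A₂ = 23690/2350 = 10.08 MPa, compressive.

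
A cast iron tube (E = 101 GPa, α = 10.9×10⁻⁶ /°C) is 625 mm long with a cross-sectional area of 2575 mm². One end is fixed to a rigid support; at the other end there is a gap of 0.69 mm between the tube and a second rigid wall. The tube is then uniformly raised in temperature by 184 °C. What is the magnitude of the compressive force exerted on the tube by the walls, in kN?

Free thermal elongation = αΔT L = 10.9×10⁻⁶ × 184 × 625 = 1.254 mm.
The gap closes (δ_free > 0.69 mm) and the wall then resists a further 1.254 − 0.69 = 0.5635 mm of expansion.
So σ = E(δ_free − g)/L = 101×10³ × 0.5635/625 = 91.06 MPa.
P = σA = 91.06 × 2575 = 234.5 kN.

P ≈ 234 kN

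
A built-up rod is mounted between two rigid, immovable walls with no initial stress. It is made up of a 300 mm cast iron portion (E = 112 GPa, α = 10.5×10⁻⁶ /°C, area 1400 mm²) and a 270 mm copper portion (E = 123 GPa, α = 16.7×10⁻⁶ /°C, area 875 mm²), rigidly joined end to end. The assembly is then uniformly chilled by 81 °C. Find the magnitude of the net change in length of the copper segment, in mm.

Free thermal contraction of the whole bar: Σ αᵢΔT Lᵢ = 10.5×10⁻⁶×81×300 + 16.7×10⁻⁶×81×270 = 0.6204 mm.
Since the ends are fixed, an axial force P builds up, equal in every segment, with P · Σ Lᵢ/(AᵢEᵢ) = δ_free.
Σ Lᵢ/(AᵢEᵢ) = 300/(1400×112×10³) + 270/(875×123×10³) = 4.422×10⁻⁶ mm/N.
Hence P = δ_free / Σ(L/AE) = 0.6204/4.422×10⁻⁶ = 140.3 kN (tensile).
For the copper segment, free thermal change = 16.7×10⁻⁶×81×270 = 0.3652 mm and elastic change from P = 140300×270/(875×123×10³) = 0.352 mm; these oppose, so the net change is 0.0133 mm (segment shortens).

|ΔL| ≈ 0.0133 mm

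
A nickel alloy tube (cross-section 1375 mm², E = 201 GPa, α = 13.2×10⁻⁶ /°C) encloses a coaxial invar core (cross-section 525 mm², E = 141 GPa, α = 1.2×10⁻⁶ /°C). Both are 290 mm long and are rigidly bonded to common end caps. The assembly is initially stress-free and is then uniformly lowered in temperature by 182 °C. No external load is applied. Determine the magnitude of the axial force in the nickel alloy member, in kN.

P ≈ 128 kN (tensile in the nickel alloy)

Equilibrium of a rigid end plate with no external load gives equal and opposite internal forces ±P in the two members. Since α_{nickel alloy} > α_{invar}, cooling drives the nickel alloy into tension and the invar into compression.
Equating the net (thermal + elastic) strains gives |α₁ − α₂|·ΔT = P·[1/(A₁E₁) + 1/(A₂E₂)].
|α₁ − α₂|·ΔT = 12×10⁻⁶ × 182 = 0.002184.
1/(A₁E₁) + 1/(A₂E₂) = 1/(1375×201×10³) + 1/(525×141×10³) = 1.713×10⁻⁸ N⁻¹.
P = 0.002184 / 1.713×10⁻⁸ = 127500 N = 127.5 kN.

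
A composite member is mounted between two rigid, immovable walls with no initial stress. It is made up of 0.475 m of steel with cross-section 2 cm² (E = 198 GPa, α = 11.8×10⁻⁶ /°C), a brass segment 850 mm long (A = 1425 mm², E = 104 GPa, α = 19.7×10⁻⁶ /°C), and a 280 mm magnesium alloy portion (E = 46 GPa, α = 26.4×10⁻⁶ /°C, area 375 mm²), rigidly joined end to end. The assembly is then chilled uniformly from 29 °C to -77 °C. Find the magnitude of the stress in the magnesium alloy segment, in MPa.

σ ≈ 248 MPa (tensile)

If the supports were absent, the total length change would be Σ αᵢΔT Lᵢ = 11.8×10⁻⁶×106×475 + 19.7×10⁻⁶×106×850 + 26.4×10⁻⁶×106×280 = 3.153 mm.
The walls prevent any net length change, so an axial force P (same in every segment) develops. Compatibility: P · Σ Lᵢ/(AᵢEᵢ) = δ_free.
The series flexibility is Σ Lᵢ/(AᵢEᵢ) = 475/(200×198×10³) + 850/(1425×104×10³) + 280/(375×46×10³) = 3.396×10⁻⁵ mm/N.
P = 3.153 / 3.396×10⁻⁵ = 92830 N = 92.83 kN, tensile.
σ_{magnesium alloy} = P / A = 92830 / 375 = 247.5 MPa.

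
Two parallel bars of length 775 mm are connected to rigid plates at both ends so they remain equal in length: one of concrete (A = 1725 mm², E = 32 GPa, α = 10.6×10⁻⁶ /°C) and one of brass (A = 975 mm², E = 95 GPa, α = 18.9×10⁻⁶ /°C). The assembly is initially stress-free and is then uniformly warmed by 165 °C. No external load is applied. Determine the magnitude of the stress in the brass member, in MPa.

Equilibrium of a rigid end plate with no external load gives equal and opposite internal forces ±P in the two members. Since α_{brass} > α_{concrete}, heating drives the brass into compression and the concrete into tension.
Setting the final lengths equal and cancelling L: (α₁ − α₂)ΔT = P/(A₁E₁) + P/(A₂E₂).
|α₁ − α₂|·ΔT = 8.3×10⁻⁶ × 165 = 0.001369.
1/(A₁E₁) + 1/(A₂E₂) = 1/(1725×32×10³) + 1/(975×95×10³) = 2.891×10⁻⁸ N⁻¹.
So P = 0.001369 / 2.891×10⁻⁸ = 47.37 kN.
σ_{brass} = P/A₂ = 47370/975 = 48.58 MPa, compressive.

σ ≈ 48.6 MPa (compressive)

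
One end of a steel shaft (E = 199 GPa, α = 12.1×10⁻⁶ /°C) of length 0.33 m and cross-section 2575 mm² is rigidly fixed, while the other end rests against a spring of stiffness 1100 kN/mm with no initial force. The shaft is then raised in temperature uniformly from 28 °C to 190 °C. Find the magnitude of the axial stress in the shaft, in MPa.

The unrestrained thermal change is αΔT L = 12.1×10⁻⁶ × 162 × 330 = 0.6469 mm.
Let P be the compressive force at the spring. The shaft shortens elastically by PL/(AE) and the spring compresses by P/k; together these equal δ_free.
So P = δ_free / [L/(AE) + 1/k] = 0.6469 / [ 330/(2575×199×10³) + 1/(1100×10³) ].
P = 0.6469 / 1.553×10⁻⁶ = 416500 N.
σ = P/A = 416500/2575 = 161.7 MPa.

σ ≈ 162 MPa (compressive)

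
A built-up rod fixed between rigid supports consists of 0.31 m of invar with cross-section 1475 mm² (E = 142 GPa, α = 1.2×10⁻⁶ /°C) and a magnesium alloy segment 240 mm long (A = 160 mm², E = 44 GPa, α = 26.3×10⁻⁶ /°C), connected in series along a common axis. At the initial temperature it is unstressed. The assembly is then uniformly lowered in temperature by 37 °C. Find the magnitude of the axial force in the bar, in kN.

P ≈ 6.95 kN (tensile)

If the supports were absent, the total length change would be Σ αᵢΔT Lᵢ = 1.2×10⁻⁶×37×310 + 26.3×10⁻⁶×37×240 = 0.2473 mm.
The rigid supports impose zero overall length change; the single axial force P common to all segments must satisfy P Σ Lᵢ/(AᵢEᵢ) = δ_free.
The series flexibility is Σ Lᵢ/(AᵢEᵢ) = 310/(1475×142×10³) + 240/(160×44×10³) = 3.557×10⁻⁵ mm/N.
So P = 0.2473 / 3.557×10⁻⁵ = 6.953 kN, tensile.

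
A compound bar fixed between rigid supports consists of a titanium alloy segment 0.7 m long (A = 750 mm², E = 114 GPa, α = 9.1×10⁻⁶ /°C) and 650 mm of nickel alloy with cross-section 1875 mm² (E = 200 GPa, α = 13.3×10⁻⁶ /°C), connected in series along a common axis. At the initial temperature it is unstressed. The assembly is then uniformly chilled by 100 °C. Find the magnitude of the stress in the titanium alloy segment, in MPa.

σ ≈ 202 MPa (tensile)

Free thermal contraction of the whole bar: Σ αᵢΔT Lᵢ = 9.1×10⁻⁶×100×700 + 13.3×10⁻⁶×100×650 = 1.502 mm.
The rigid supports impose zero overall length change; the single axial force P common to all segments must satisfy P Σ Lᵢ/(AᵢEᵢ) = δ_free.
The series flexibility is Σ Lᵢ/(AᵢEᵢ) = 700/(750×114×10³) + 650/(1875×200×10³) = 9.92×10⁻⁶ mm/N.
Hence P = δ_free / Σ(L/AE) = 1.502/9.92×10⁻⁶ = 151.4 kN (tensile).
σ_{titanium alloy} = P / A = 151400 / 750 = 201.8 MPa.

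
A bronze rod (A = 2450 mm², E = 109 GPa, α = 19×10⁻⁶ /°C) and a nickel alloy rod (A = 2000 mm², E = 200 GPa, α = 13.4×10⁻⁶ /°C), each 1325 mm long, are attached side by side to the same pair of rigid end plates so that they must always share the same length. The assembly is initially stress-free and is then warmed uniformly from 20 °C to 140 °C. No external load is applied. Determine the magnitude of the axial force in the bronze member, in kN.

Both members must finish at the same length. With the larger α, the bronze tends to over-expand; the plates restrain it, putting the bronze in compression and the nickel alloy in tension. With no external load the two internal forces are equal and opposite, magnitude P.
Setting the final lengths equal and cancelling L: (α₁ − α₂)ΔT = P/(A₁E₁) + P/(A₂E₂).
|α₁ − α₂|·ΔT = 5.6×10⁻⁶ × 120 = 0.000672.
1/(A₁E₁) + 1/(A₂E₂) = 1/(2450×109×10³) + 1/(2000×200×10³) = 6.245×10⁻⁹ N⁻¹.
P = 0.000672 / 6.245×10⁻⁹ = 107600 N = 107.6 kN.

P ≈ 108 kN (compressive in the bronze)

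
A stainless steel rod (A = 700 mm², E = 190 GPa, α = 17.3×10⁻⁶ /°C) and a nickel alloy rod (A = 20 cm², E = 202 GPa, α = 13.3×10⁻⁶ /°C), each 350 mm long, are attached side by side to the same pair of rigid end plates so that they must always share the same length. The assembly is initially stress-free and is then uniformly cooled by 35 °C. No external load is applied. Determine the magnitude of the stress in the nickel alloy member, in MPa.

Both members must finish at the same length. With the larger α, the stainless steel tends to over-contract; the plates restrain it, putting the stainless steel in tension and the nickel alloy in compression. With no external load the two internal forces are equal and opposite, magnitude P.
Setting the final lengths equal and cancelling L: (α₁ − α₂)ΔT = P/(A₁E₁) + P/(A₂E₂).
|α₁ − α₂|·ΔT = 4×10⁻⁶ × 35 = 0.00014.
1/(A₁E₁) + 1/(A₂E₂) = 1/(700×190×10³) + 1/(2000×202×10³) = 9.994×10⁻⁹ N⁻¹.
So P = 0.00014 / 9.994×10⁻⁹ = 14.01 kN.
σ_{nickel alloy} = P/A₂ = 14010/2000 = 7.004 MPa, compressive.

σ ≈ 7 MPa (compressive)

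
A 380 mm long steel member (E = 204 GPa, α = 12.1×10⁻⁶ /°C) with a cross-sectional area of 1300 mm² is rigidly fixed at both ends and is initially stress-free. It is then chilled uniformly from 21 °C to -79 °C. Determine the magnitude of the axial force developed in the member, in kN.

P ≈ 321 kN (tensile)

Full restraint means ε = 0, so the stress is σ = EαΔT = 204×10³ × 12.1×10⁻⁶ × 100 = 246.8 MPa.
Then P = σA = 246.8 × 1300 mm² = 320.9 kN, tensile.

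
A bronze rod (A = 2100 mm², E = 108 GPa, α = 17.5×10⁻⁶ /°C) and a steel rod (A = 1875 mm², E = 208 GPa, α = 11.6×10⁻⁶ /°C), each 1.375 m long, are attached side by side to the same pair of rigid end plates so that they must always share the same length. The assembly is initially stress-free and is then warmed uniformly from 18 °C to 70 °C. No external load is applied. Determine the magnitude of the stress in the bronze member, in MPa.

σ ≈ 21 MPa (compressive)

Both members must finish at the same length. With the larger α, the bronze tends to over-expand; the plates restrain it, putting the bronze in compression and the steel in tension. With no external load the two internal forces are equal and opposite, magnitude P.
Compatibility of the two members (thermal + elastic change equal): (α₁ − α₂)ΔT = P·[1/(A₁E₁) + 1/(A₂E₂)].
|α₁ − α₂|·ΔT = 5.9×10⁻⁶ × 52 = 0.0003068.
1/(A₁E₁) + 1/(A₂E₂) = 1/(2100×108×10³) + 1/(1875×208×10³) = 6.973×10⁻⁹ N⁻¹.
P = 0.0003068 / 6.973×10⁻⁹ = 44000 N = 44 kN.
σ_{bronze} = P/A₁ = 44000/2100 = 20.95 MPa, compressive.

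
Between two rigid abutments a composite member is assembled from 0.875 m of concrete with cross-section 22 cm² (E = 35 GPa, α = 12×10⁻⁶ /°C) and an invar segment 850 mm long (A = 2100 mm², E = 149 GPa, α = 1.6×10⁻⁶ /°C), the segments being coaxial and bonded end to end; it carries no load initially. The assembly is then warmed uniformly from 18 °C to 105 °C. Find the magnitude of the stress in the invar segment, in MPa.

σ ≈ 34.9 MPa (compressive)

Free thermal expansion of the whole bar: Σ αᵢΔT Lᵢ = 12×10⁻⁶×87×875 + 1.6×10⁻⁶×87×850 = 1.032 mm.
The walls prevent any net length change, so an axial force P (same in every segment) develops. Compatibility: P · Σ Lᵢ/(AᵢEᵢ) = δ_free.
Σ Lᵢ/(AᵢEᵢ) = 875/(2200×35×10³) + 850/(2100×149×10³) = 1.408×10⁻⁵ mm/N.
P = 1.032 / 1.408×10⁻⁵ = 73280 N = 73.28 kN, compressive.
σ_{invar} = P / A = 73280 / 2100 = 34.9 MPa.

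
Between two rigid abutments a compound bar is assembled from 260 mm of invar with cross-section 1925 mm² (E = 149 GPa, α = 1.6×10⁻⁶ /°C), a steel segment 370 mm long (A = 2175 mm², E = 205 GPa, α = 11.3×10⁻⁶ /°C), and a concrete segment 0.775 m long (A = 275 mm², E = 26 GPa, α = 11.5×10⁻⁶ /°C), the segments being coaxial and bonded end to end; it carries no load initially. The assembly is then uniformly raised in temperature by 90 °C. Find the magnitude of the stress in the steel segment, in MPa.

Free thermal expansion of the whole bar: Σ αᵢΔT Lᵢ = 1.6×10⁻⁶×90×260 + 11.3×10⁻⁶×90×370 + 11.5×10⁻⁶×90×775 = 1.216 mm.
Since the ends are fixed, an axial force P builds up, equal in every segment, with P · Σ Lᵢ/(AᵢEᵢ) = δ_free.
The series flexibility is Σ Lᵢ/(AᵢEᵢ) = 260/(1925×149×10³) + 370/(2175×205×10³) + 775/(275×26×10³) = 0.0001101 mm/N.
So P = 1.216 / 0.0001101 = 11.04 kN, compressive.
σ_{steel} = P / A = 11040 / 2175 = 5.076 MPa.

σ ≈ 5.08 MPa (compressive)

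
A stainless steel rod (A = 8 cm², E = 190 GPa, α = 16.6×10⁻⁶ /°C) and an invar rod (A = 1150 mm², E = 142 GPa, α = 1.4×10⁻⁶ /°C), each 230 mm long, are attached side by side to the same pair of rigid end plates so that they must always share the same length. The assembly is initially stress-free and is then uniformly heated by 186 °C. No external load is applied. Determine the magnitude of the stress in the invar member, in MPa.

Equilibrium of a rigid end plate with no external load gives equal and opposite internal forces ±P in the two members. Since α_{stainless steel} > α_{invar}, heating drives the stainless steel into compression and the invar into tension.
Compatibility of the two members (thermal + elastic change equal): (α₁ − α₂)ΔT = P·[1/(A₁E₁) + 1/(A₂E₂)].
|α₁ − α₂|·ΔT = 15.2×10⁻⁶ × 186 = 0.002827.
1/(A₁E₁) + 1/(A₂E₂) = 1/(800×190×10³) + 1/(1150×142×10³) = 1.27×10⁻⁸ N⁻¹.
P = 0.002827 / 1.27×10⁻⁸ = 222600 N = 222.6 kN.
σ_{invar} = P/A₂ = 222600/1150 = 193.5 MPa, tensile.

σ ≈ 194 MPa (tensile)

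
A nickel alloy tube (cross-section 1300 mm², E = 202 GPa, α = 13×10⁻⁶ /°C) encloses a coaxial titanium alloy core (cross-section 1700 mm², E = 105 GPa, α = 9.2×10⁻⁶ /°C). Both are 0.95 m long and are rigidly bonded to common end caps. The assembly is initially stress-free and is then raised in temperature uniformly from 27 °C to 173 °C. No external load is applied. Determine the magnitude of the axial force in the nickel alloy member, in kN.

The nickel alloy has the larger α, so on heating it would change length more than the titanium alloy if both were free. The rigid plates force a common final length, so the nickel alloy is put into compression and the titanium alloy into tension, with equal and opposite forces P (no external load).
Compatibility of the two members (thermal + elastic change equal): (α₁ − α₂)ΔT = P·[1/(A₁E₁) + 1/(A₂E₂)].
|α₁ − α₂|·ΔT = 3.8×10⁻⁶ × 146 = 0.0005548.
1/(A₁E₁) + 1/(A₂E₂) = 1/(1300×202×10³) + 1/(1700×105×10³) = 9.41×10⁻⁹ N⁻¹.
P = 0.0005548 / 9.41×10⁻⁹ = 58960 N = 58.96 kN.

P ≈ 59 kN (compressive in the nickel alloy)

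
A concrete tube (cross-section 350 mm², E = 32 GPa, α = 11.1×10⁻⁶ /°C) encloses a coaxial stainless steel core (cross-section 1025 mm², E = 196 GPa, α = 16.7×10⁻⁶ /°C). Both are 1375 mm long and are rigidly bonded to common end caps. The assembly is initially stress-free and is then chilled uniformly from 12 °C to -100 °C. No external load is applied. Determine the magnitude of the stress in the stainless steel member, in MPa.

σ ≈ 6.49 MPa (tensile)

The stainless steel has the larger α, so on cooling it would change length more than the concrete if both were free. The rigid plates force a common final length, so the stainless steel is put into tension and the concrete into compression, with equal and opposite forces P (no external load).
Compatibility of the two members (thermal + elastic change equal): (α₁ − α₂)ΔT = P·[1/(A₁E₁) + 1/(A₂E₂)].
|α₁ − α₂|·ΔT = 5.6×10⁻⁶ × 112 = 0.0006272.
1/(A₁E₁) + 1/(A₂E₂) = 1/(350×32×10³) + 1/(1025×196×10³) = 9.426×10⁻⁸ N⁻¹.
P = 0.0006272 / 9.426×10⁻⁸ = 6654 N = 6.654 kN.
σ_{stainless steel} = P/A₂ = 6654/1025 = 6.491 MPa, tensile.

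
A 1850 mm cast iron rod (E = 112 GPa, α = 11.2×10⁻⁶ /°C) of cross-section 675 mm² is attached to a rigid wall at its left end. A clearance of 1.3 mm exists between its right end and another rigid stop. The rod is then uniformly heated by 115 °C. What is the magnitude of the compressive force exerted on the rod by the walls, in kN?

P ≈ 44.2 kN

If the wall were absent the rod would grow by αΔT L = 11.2×10⁻⁶ × 115 × 1850 = 2.383 mm.
The gap closes (δ_free > 1.3 mm) and the wall then resists a further 2.383 − 1.3 = 1.083 mm of expansion.
So σ = E(δ_free − g)/L = 112×10³ × 1.083/1850 = 65.55 MPa.
P = σA = 65.55 × 675 = 44.25 kN.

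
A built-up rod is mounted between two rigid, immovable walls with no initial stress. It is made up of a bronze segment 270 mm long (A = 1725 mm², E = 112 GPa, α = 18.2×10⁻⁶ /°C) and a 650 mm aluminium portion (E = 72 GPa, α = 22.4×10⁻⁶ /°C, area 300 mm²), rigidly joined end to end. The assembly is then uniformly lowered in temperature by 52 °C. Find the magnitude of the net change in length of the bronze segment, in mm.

|ΔL| ≈ 0.211 mm

If the supports were absent, the total length change would be Σ αᵢΔT Lᵢ = 18.2×10⁻⁶×52×270 + 22.4×10⁻⁶×52×650 = 1.013 mm.
Since the ends are fixed, an axial force P builds up, equal in every segment, with P · Σ Lᵢ/(AᵢEᵢ) = δ_free.
Σ Lᵢ/(AᵢEᵢ) = 270/(1725×112×10³) + 650/(300×72×10³) = 3.149×10⁻⁵ mm/N.
P = 1.013 / 3.149×10⁻⁵ = 32160 N = 32.16 kN, tensile.
For the bronze segment, free thermal change = 18.2×10⁻⁶×52×270 = 0.2555 mm and elastic change from P = 32160×270/(1725×112×10³) = 0.04494 mm; these oppose, so the net change is 0.211 mm (segment shortens).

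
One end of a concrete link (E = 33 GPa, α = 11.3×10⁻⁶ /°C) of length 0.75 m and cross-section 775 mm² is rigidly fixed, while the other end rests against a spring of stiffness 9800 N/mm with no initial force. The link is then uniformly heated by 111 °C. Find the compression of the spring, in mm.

The unrestrained thermal change is αΔT L = 11.3×10⁻⁶ × 111 × 750 = 0.9407 mm.
With a force P in the spring, the elastic change of the link is PL/(AE) and that of the spring is P/k; compatibility requires their sum to equal δ_free.
So P = δ_free / [L/(AE) + 1/k] = 0.9407 / [ 750/(775×33×10³) + 1/(9800) ].
P = 0.9407 / 0.0001314 = 7161 N.
Spring compression = P/k = 7161/(9800) = 0.7307 mm.

δ ≈ 0.731 mm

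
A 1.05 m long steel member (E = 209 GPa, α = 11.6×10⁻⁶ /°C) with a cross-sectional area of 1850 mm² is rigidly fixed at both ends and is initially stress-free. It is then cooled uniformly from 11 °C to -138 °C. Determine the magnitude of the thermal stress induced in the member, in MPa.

The supports are rigid, so the total axial strain is zero. The restrained thermal strain is ε = αΔT = 11.6×10⁻⁶ × 149 = 1728.4×10⁻⁶.
Hence σ = E·αΔT = 209×10³ × 1728.4×10⁻⁶ = 361.2 MPa, tensile.

σ ≈ 361 MPa (tensile)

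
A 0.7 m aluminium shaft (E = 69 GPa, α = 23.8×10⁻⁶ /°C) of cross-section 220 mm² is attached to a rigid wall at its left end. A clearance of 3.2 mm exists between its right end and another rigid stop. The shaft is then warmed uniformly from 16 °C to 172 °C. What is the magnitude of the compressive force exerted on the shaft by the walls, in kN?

Free thermal elongation = αΔT L = 23.8×10⁻⁶ × 156 × 700 = 2.599 mm.
This is smaller than the 3.2 mm clearance, so the shaft expands freely without reaching the stop — the stress is zero.

P ≈ 0 kN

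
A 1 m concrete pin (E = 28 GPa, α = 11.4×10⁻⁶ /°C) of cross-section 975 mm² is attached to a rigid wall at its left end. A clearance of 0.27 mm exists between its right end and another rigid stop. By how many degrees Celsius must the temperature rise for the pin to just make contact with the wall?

The gap closes when αΔT L = 0.27 mm, since the pin is still unstressed at that instant.
ΔT = 0.27 / (11.4×10⁻⁶ × 1000) = 23.68 °C.

ΔT ≈ 23.7 °C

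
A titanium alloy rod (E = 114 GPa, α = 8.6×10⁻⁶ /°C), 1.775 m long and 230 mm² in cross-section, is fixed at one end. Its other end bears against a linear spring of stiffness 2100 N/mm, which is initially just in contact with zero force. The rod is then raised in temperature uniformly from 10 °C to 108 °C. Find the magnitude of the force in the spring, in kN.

P ≈ 2.75 kN

The unrestrained thermal change is αΔT L = 8.6×10⁻⁶ × 98 × 1775 = 1.496 mm.
With a force P in the spring, the elastic change of the rod is PL/(AE) and that of the spring is P/k; compatibility requires their sum to equal δ_free.
P [ L/(AE) + 1/k ] = δ_free → P [ 1775/(230×114×10³) + 1/(2100) ] = 1.496.
P = 1.496 / 0.0005439 = 2751 N.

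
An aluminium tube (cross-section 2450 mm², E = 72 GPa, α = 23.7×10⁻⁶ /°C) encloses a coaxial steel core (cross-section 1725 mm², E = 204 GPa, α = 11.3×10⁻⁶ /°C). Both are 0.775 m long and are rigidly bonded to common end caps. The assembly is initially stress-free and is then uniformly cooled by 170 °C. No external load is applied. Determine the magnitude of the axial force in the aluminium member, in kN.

The aluminium has the larger α, so on cooling it would change length more than the steel if both were free. The rigid plates force a common final length, so the aluminium is put into tension and the steel into compression, with equal and opposite forces P (no external load).
Compatibility of the two members (thermal + elastic change equal): (α₁ − α₂)ΔT = P·[1/(A₁E₁) + 1/(A₂E₂)].
|α₁ − α₂|·ΔT = 12.4×10⁻⁶ × 170 = 0.002108.
1/(A₁E₁) + 1/(A₂E₂) = 1/(2450×72×10³) + 1/(1725×204×10³) = 8.511×10⁻⁹ N⁻¹.
P = 0.002108 / 8.511×10⁻⁹ = 247700 N = 247.7 kN.

P ≈ 248 kN (tensile in the aluminium)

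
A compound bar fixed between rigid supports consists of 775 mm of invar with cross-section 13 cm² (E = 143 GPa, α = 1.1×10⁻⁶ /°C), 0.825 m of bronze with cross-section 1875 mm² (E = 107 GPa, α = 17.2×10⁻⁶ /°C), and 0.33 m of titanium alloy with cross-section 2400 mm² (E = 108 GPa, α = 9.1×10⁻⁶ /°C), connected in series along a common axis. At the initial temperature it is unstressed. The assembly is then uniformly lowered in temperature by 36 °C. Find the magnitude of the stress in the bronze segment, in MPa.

If the supports were absent, the total length change would be Σ αᵢΔT Lᵢ = 1.1×10⁻⁶×36×775 + 17.2×10⁻⁶×36×825 + 9.1×10⁻⁶×36×330 = 0.6496 mm.
Since the ends are fixed, an axial force P builds up, equal in every segment, with P · Σ Lᵢ/(AᵢEᵢ) = δ_free.
The series flexibility is Σ Lᵢ/(AᵢEᵢ) = 775/(1300×143×10³) + 825/(1875×107×10³) + 330/(2400×108×10³) = 9.554×10⁻⁶ mm/N.
So P = 0.6496 / 9.554×10⁻⁶ = 67.99 kN, tensile.
σ_{bronze} = P / A = 67990 / 1875 = 36.26 MPa.

σ ≈ 36.3 MPa (tensile)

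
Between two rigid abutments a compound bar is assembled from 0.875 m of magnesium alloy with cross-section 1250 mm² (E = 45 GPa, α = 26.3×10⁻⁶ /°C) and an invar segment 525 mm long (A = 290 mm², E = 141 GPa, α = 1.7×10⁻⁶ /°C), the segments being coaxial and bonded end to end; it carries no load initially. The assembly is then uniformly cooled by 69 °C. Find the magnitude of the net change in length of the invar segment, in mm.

|ΔL| ≈ 0.684 mm

Free thermal contraction of the whole bar: Σ αᵢΔT Lᵢ = 26.3×10⁻⁶×69×875 + 1.7×10⁻⁶×69×525 = 1.649 mm.
The rigid supports impose zero overall length change; the single axial force P common to all segments must satisfy P Σ Lᵢ/(AᵢEᵢ) = δ_free.
Σ Lᵢ/(AᵢEᵢ) = 875/(1250×45×10³) + 525/(290×141×10³) = 2.839×10⁻⁵ mm/N.
P = 1.649 / 2.839×10⁻⁵ = 58090 N = 58.09 kN, tensile.
For the invar segment, free thermal change = 1.7×10⁻⁶×69×525 = 0.06158 mm and elastic change from P = 58090×525/(290×141×10³) = 0.7458 mm; these oppose, so the net change is 0.684 mm (segment lengthens).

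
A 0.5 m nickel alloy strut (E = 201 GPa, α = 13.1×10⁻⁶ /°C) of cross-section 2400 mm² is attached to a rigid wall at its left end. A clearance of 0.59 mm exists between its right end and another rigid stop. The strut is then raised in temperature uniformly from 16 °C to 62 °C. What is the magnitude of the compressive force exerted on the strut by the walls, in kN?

Unrestrained expansion: δ_free = αΔT L = 13.1×10⁻⁶ × 46 × 500 = 0.3013 mm.
Since δ_free = 0.301 mm is less than the 0.59 mm gap, the strut never touches the wall. No axial force develops.

P ≈ 0 kN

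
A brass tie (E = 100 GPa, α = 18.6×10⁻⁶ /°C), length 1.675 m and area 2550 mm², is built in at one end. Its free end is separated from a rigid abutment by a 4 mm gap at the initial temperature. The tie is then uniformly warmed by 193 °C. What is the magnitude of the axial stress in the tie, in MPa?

Unrestrained expansion: δ_free = αΔT L = 18.6×10⁻⁶ × 193 × 1675 = 6.013 mm.
After closing the 4 mm clearance, 6.013 − 4 = 2.013 mm of expansion remains to be suppressed by the wall.
So σ = E(δ_free − g)/L = 100×10³ × 2.013/1675 = 120.2 MPa.

σ ≈ 120 MPa (compressive)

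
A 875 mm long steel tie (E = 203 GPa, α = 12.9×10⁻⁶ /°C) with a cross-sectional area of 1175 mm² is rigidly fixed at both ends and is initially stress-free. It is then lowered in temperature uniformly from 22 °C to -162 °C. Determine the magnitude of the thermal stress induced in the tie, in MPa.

The supports are rigid, so the total axial strain is zero. The restrained thermal strain is ε = αΔT = 12.9×10⁻⁶ × 184 = 2373.6×10⁻⁶.
The stress required to suppress this strain is σ = Eε = 203×10³ × 2373.6×10⁻⁶ = 481.8 MPa, tensile since the tie is trying to contract.

σ ≈ 482 MPa (tensile)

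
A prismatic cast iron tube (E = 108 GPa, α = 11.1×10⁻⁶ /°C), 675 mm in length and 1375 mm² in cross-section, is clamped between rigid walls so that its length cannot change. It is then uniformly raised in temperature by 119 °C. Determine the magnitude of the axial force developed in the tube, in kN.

Full restraint means ε = 0, so the stress is σ = EαΔT = 108×10³ × 11.1×10⁻⁶ × 119 = 142.7 MPa.
P = AEαΔT = 1375 × 108×10³ × 11.1×10⁻⁶ × 119 = 196.2 kN (compressive).

P ≈ 196 kN (compressive)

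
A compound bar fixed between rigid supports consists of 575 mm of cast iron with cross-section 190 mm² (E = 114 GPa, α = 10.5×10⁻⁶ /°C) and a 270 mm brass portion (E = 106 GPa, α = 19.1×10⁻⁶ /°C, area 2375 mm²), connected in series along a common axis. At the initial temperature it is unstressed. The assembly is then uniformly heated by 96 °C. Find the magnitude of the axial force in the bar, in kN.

P ≈ 38.9 kN (compressive)

If the supports were absent, the total length change would be Σ αᵢΔT Lᵢ = 10.5×10⁻⁶×96×575 + 19.1×10⁻⁶×96×270 = 1.075 mm.
Since the ends are fixed, an axial force P builds up, equal in every segment, with P · Σ Lᵢ/(AᵢEᵢ) = δ_free.
Σ Lᵢ/(AᵢEᵢ) = 575/(190×114×10³) + 270/(2375×106×10³) = 2.762×10⁻⁵ mm/N.
Hence P = δ_free / Σ(L/AE) = 1.075/2.762×10⁻⁵ = 38.91 kN (compressive).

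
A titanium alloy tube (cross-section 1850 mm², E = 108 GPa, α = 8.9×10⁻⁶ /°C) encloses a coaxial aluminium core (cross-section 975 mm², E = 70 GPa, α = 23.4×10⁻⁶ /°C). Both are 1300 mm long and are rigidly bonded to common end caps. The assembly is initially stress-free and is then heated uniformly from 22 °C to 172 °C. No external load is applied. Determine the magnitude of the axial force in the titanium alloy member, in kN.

P ≈ 111 kN (tensile in the titanium alloy)

Both members must finish at the same length. With the larger α, the aluminium tends to over-expand; the plates restrain it, putting the aluminium in compression and the titanium alloy in tension. With no external load the two internal forces are equal and opposite, magnitude P.
Compatibility of the two members (thermal + elastic change equal): (α₁ − α₂)ΔT = P·[1/(A₁E₁) + 1/(A₂E₂)].
|α₁ − α₂|·ΔT = 14.5×10⁻⁶ × 150 = 0.002175.
1/(A₁E₁) + 1/(A₂E₂) = 1/(1850×108×10³) + 1/(975×70×10³) = 1.966×10⁻⁸ N⁻¹.
So P = 0.002175 / 1.966×10⁻⁸ = 110.6 kN.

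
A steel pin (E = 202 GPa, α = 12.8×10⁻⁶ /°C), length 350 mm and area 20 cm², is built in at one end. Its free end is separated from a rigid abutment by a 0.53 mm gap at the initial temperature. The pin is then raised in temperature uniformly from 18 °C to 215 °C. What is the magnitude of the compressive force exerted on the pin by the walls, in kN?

P ≈ 407 kN

If the wall were absent the pin would grow by αΔT L = 12.8×10⁻⁶ × 197 × 350 = 0.8826 mm.
This exceeds the 0.53 mm gap, so the wall pushes back. The portion of expansion that must be recovered elastically is δ_free − gap = 0.8826 − 0.53 = 0.3526 mm.
So σ = E(δ_free − g)/L = 202×10³ × 0.3526/350 = 203.5 MPa.
Force on the wall = σA = 203.5 × 2000 mm² = 407 kN.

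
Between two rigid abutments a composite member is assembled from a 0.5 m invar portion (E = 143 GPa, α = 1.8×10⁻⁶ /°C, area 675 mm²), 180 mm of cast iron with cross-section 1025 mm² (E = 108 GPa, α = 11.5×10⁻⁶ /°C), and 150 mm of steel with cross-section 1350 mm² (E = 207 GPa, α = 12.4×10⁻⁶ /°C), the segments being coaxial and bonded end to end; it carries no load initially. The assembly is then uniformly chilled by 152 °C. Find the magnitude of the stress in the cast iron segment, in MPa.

σ ≈ 97.5 MPa (tensile)

Free thermal contraction of the whole bar: Σ αᵢΔT Lᵢ = 1.8×10⁻⁶×152×500 + 11.5×10⁻⁶×152×180 + 12.4×10⁻⁶×152×150 = 0.7342 mm.
The rigid supports impose zero overall length change; the single axial force P common to all segments must satisfy P Σ Lᵢ/(AᵢEᵢ) = δ_free.
Σ Lᵢ/(AᵢEᵢ) = 500/(675×143×10³) + 180/(1025×108×10³) + 150/(1350×207×10³) = 7.343×10⁻⁶ mm/N.
Hence P = δ_free / Σ(L/AE) = 0.7342/7.343×10⁻⁶ = 99.98 kN (tensile).
σ_{cast iron} = P / A = 99980 / 1025 = 97.55 MPa.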